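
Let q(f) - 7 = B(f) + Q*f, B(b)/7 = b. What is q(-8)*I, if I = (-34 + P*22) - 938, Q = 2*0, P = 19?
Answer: 27146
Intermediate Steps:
B(b) = 7*b
Q = 0
I = -554 (I = (-34 + 19*22) - 938 = (-34 + 418) - 938 = 384 - 938 = -554)
q(f) = 7 + 7*f (q(f) = 7 + (7*f + 0*f) = 7 + (7*f + 0) = 7 + 7*f)
q(-8)*I = (7 + 7*(-8))*(-554) = (7 - 56)*(-554) = -49*(-554) = 27146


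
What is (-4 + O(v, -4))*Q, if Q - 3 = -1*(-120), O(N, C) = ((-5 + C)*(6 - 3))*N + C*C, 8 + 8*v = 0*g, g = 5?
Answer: 4797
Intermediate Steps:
v = -1 (v = -1 + (0*5)/8 = -1 + (⅛)*0 = -1 + 0 = -1)
O(N, C) = C² + N*(-15 + 3*C) (O(N, C) = ((-5 + C)*3)*N + C² = (-15 + 3*C)*N + C² = N*(-15 + 3*C) + C² = C² + N*(-15 + 3*C))
Q = 123 (Q = 3 - 1*(-120) = 3 + 120 = 123)
(-4 + O(v, -4))*Q = (-4 + ((-4)² - 15*(-1) + 3*(-4)*(-1)))*123 = (-4 + (16 + 15 + 12))*123 = (-4 + 43)*123 = 39*123 = 4797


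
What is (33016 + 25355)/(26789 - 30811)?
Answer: -58371/4022 ≈ -14.513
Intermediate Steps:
(33016 + 25355)/(26789 - 30811) = 58371/(-4022) = 58371*(-1/4022) = -58371/4022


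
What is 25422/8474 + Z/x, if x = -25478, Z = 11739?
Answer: 64695/25478 ≈ 2.5392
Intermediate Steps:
25422/8474 + Z/x = 25422/8474 + 11739/(-25478) = 25422*(1/8474) + 11739*(-1/25478) = 3 - 11739/25478 = 64695/25478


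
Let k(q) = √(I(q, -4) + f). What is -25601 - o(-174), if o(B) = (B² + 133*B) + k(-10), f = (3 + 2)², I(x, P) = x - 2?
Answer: -32735 - √13 ≈ -32739.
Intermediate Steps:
I(x, P) = -2 + x
f = 25 (f = 5² = 25)
k(q) = √(23 + q) (k(q) = √((-2 + q) + 25) = √(23 + q))
o(B) = √13 + B² + 133*B (o(B) = (B² + 133*B) + √(23 - 10) = (B² + 133*B) + √13 = √13 + B² + 133*B)
-25601 - o(-174) = -25601 - (√13 + (-174)² + 133*(-174)) = -25601 - (√13 + 30276 - 23142) = -25601 - (7134 + √13) = -25601 + (-7134 - √13) = -32735 - √13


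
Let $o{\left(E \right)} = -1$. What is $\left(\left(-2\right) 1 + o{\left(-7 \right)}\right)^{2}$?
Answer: $9$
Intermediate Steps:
$\left(\left(-2\right) 1 + o{\left(-7 \right)}\right)^{2} = \left(\left(-2\right) 1 - 1\right)^{2} = \left(-2 - 1\right)^{2} = \left(-3\right)^{2} = 9$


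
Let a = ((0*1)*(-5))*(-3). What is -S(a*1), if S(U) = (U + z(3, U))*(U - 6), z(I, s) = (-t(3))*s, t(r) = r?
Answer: 0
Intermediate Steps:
a = 0 (a = (0*(-5))*(-3) = 0*(-3) = 0)
z(I, s) = -3*s (z(I, s) = (-1*3)*s = -3*s)
S(U) = -2*U*(-6 + U) (S(U) = (U - 3*U)*(U - 6) = (-2*U)*(-6 + U) = -2*U*(-6 + U))
-S(a*1) = -2*0*1*(6 - 0) = -2*0*(6 - 1*0) = -2*0*(6 + 0) = -2*0*6 = -1*0 = 0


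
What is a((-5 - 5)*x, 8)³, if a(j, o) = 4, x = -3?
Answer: 64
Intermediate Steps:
a((-5 - 5)*x, 8)³ = 4³ = 64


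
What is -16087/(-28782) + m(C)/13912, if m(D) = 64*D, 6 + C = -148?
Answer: -7484131/50051898 ≈ -0.14953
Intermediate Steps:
C = -154 (C = -6 - 148 = -154)
-16087/(-28782) + m(C)/13912 = -16087/(-28782) + (64*(-154))/13912 = -16087*(-1/28782) - 9856*1/13912 = 16087/28782 - 1232/1739 = -7484131/50051898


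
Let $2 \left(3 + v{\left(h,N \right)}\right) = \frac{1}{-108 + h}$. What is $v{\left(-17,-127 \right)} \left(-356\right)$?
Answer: $\frac{133678}{125} \approx 1069.4$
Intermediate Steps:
$v{\left(h,N \right)} = -3 + \frac{1}{2 \left(-108 + h\right)}$
$v{\left(-17,-127 \right)} \left(-356\right) = \frac{649 - -102}{2 \left(-108 - 17\right)} \left(-356\right) = \frac{649 + 102}{2 \left(-125\right)} \left(-356\right) = \frac{1}{2} \left(- \frac{1}{125}\right) 751 \left(-356\right) = \left(- \frac{751}{250}\right) \left(-356\right) = \frac{133678}{125}$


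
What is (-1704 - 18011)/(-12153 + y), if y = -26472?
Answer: 3943/7725 ≈ 0.51042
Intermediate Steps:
(-1704 - 18011)/(-12153 + y) = (-1704 - 18011)/(-12153 - 26472) = -19715/(-38625) = -19715*(-1/38625) = 3943/7725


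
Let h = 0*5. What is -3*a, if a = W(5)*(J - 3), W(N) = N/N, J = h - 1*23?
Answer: 78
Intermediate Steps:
h = 0
J = -23 (J = 0 - 1*23 = 0 - 23 = -23)
W(N) = 1
a = -26 (a = 1*(-23 - 3) = 1*(-26) = -26)
-3*a = -3*(-26) = 78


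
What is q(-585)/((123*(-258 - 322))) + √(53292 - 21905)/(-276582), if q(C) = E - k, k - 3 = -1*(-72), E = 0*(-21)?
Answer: 5/4756 - √31387/276582 ≈ 0.00041076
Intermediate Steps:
E = 0
k = 75 (k = 3 - 1*(-72) = 3 + 72 = 75)
q(C) = -75 (q(C) = 0 - 1*75 = 0 - 75 = -75)
q(-585)/((123*(-258 - 322))) + √(53292 - 21905)/(-276582) = -75*1/(123*(-258 - 322)) + √(53292 - 21905)/(-276582) = -75/(123*(-580)) + √31387*(-1/276582) = -75/(-71340) - √31387/276582 = -75*(-1/71340) - √31387/276582 = 5/4756 - √31387/276582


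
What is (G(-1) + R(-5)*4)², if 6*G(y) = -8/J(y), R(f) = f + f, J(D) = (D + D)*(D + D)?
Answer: 14641/9 ≈ 1626.8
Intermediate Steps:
J(D) = 4*D² (J(D) = (2*D)*(2*D) = 4*D²)
R(f) = 2*f
G(y) = -1/(3*y²) (G(y) = (-8*1/(4*y²))/6 = (-2/y²)/6 = -1/(3*y²))
(G(-1) + R(-5)*4)² = (-⅓/(-1)² + (2*(-5))*4)² = (-⅓*1 - 10*4)² = (-⅓ - 40)² = (-121/3)² = 14641/9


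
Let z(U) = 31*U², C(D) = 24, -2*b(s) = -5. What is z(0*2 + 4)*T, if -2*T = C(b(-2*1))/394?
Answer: -2976/197 ≈ -15.107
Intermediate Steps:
b(s) = 5/2 (b(s) = -½*(-5) = 5/2)
T = -6/197 (T = -12/394 = -½*12/197 = -6/197 ≈ -0.030457)
z(0*2 + 4)*T = (31*(0*2 + 4)²)*(-6/197) = (31*(0 + 4)²)*(-6/197) = (31*4²)*(-6/197) = (31*16)*(-6/197) = 496*(-6/197) = -2976/197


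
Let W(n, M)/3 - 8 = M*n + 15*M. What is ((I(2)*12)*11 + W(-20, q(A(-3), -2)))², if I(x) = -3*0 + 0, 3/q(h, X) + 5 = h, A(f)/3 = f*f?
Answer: 233289/484 ≈ 482.00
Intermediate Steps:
A(f) = 3*f² (A(f) = 3*(f*f) = 3*f²)
q(h, X) = 3/(-5 + h)
I(x) = 0 (I(x) = 0 + 0 = 0)
W(n, M) = 24 + 45*M + 3*M*n (W(n, M) = 24 + 3*(M*n + 15*M) = 24 + 3*(15*M + M*n) = 24 + (45*M + 3*M*n) = 24 + 45*M + 3*M*n)
((I(2)*12)*11 + W(-20, q(A(-3), -2)))² = ((0*12)*11 + (24 + 45*(3/(-5 + 3*(-3)²)) + 3*(3/(-5 + 3*(-3)²))*(-20)))² = (0*11 + (24 + 45*(3/(-5 + 3*9)) + 3*(3/(-5 + 3*9))*(-20)))² = (0 + (24 + 45*(3/(-5 + 27)) + 3*(3/(-5 + 27))*(-20)))² = (0 + (24 + 45*(3/22) + 3*(3/22)*(-20)))² = (0 + (24 + 135/22 - 90/11))² = (0 + 483/22)² = (483/22)² = 233289/484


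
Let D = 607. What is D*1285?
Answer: 779995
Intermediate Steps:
D*1285 = 607*1285 = 779995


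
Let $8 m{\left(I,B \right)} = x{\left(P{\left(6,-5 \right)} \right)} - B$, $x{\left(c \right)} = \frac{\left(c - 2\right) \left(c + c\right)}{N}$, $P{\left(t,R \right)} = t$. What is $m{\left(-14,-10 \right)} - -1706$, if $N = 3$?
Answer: $\frac{6837}{4} \approx 1709.3$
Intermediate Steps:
$x{\left(c \right)} = \frac{2 c \left(-2 + c\right)}{3}$ ($x{\left(c \right)} = \frac{\left(c - 2\right) \left(c + c\right)}{3} = \left(-2 + c\right) 2 c \frac{1}{3} = 2 c \left(-2 + c\right) \frac{1}{3} = \frac{2 c \left(-2 + c\right)}{3}$)
$m{\left(I,B \right)} = 2 - \frac{B}{8}$ ($m{\left(I,B \right)} = \frac{\frac{2}{3} \cdot 6 \left(-2 + 6\right) - B}{8} = \frac{\frac{2}{3} \cdot 6 \cdot 4 - B}{8} = \frac{16 - B}{8} = 2 - \frac{B}{8}$)
$m{\left(-14,-10 \right)} - -1706 = \left(2 - - \frac{5}{4}\right) - -1706 = \left(2 + \frac{5}{4}\right) + 1706 = \frac{13}{4} + 1706 = \frac{6837}{4}$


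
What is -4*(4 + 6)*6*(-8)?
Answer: 1920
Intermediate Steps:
-4*(4 + 6)*6*(-8) = -40*6*(-8) = -4*60*(-8) = -240*(-8) = 1920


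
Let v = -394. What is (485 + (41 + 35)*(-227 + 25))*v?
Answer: 5857598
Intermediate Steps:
(485 + (41 + 35)*(-227 + 25))*v = (485 + (41 + 35)*(-227 + 25))*(-394) = (485 + 76*(-202))*(-394) = (485 - 15352)*(-394) = -14867*(-394) = 5857598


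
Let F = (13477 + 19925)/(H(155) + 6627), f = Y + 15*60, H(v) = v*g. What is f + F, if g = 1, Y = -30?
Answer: 2966871/3391 ≈ 874.92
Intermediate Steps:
H(v) = v (H(v) = v*1 = v)
f = 870 (f = -30 + 15*60 = -30 + 900 = 870)
F = 16701/3391 (F = (13477 + 19925)/(155 + 6627) = 33402/6782 = 33402*(1/6782) = 16701/3391 ≈ 4.9251)
f + F = 870 + 16701/3391 = 2966871/3391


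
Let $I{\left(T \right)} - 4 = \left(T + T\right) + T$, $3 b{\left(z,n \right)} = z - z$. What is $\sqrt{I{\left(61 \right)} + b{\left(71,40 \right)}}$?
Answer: $\sqrt{187} \approx 13.675$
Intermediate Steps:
$b{\left(z,n \right)} = 0$ ($b{\left(z,n \right)} = \frac{z - z}{3} = \frac{1}{3} \cdot 0 = 0$)
$I{\left(T \right)} = 4 + 3 T$ ($I{\left(T \right)} = 4 + \left(\left(T + T\right) + T\right) = 4 + \left(2 T + T\right) = 4 + 3 T$)
$\sqrt{I{\left(61 \right)} + b{\left(71,40 \right)}} = \sqrt{\left(4 + 3 \cdot 61\right) + 0} = \sqrt{\left(4 + 183\right) + 0} = \sqrt{187 + 0} = \sqrt{187}$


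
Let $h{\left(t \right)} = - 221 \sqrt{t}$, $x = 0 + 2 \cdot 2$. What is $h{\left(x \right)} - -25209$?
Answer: $24767$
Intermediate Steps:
$x = 4$ ($x = 0 + 4 = 4$)
$h{\left(x \right)} - -25209 = - 221 \sqrt{4} - -25209 = \left(-221\right) 2 + 25209 = -442 + 25209 = 24767$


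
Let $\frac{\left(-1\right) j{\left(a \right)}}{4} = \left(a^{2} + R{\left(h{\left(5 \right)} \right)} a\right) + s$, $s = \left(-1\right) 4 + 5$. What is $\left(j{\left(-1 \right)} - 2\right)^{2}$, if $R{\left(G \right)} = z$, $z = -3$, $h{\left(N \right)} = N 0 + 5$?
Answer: $484$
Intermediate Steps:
$h{\left(N \right)} = 5$ ($h{\left(N \right)} = 0 + 5 = 5$)
$s = 1$ ($s = -4 + 5 = 1$)
$R{\left(G \right)} = -3$
$j{\left(a \right)} = -4 - 4 a^{2} + 12 a$ ($j{\left(a \right)} = - 4 \left(\left(a^{2} - 3 a\right) + 1\right) = - 4 \left(1 + a^{2} - 3 a\right) = -4 - 4 a^{2} + 12 a$)
$\left(j{\left(-1 \right)} - 2\right)^{2} = \left(\left(-4 - 4 \left(-1\right)^{2} + 12 \left(-1\right)\right) - 2\right)^{2} = \left(\left(-4 - 4 - 12\right) - 2\right)^{2} = \left(-20 - 2\right)^{2} = \left(-22\right)^{2} = 484$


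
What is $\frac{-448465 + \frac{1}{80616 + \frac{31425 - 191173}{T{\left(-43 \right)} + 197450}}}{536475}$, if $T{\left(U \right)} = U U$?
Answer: $- \frac{7205275674851441}{8619290842703100} \approx -0.83595$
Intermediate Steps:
$T{\left(U \right)} = U^{2}$
$\frac{-448465 + \frac{1}{80616 + \frac{31425 - 191173}{T{\left(-43 \right)} + 197450}}}{536475} = \frac{-448465 + \frac{1}{80616 + \frac{31425 - 191173}{\left(-43\right)^{2} + 197450}}}{536475} = \left(-448465 + \frac{1}{80616 - \frac{159748}{1849 + 197450}}\right) \frac{1}{536475} = \left(-448465 + \frac{1}{80616 - \frac{159748}{199299}}\right) \frac{1}{536475} = \left(-448465 + \frac{1}{\frac{16066528436}{199299}}\right) \frac{1}{536475} = \left(-448465 + \frac{199299}{16066528436}\right) \frac{1}{536475} = \left(- \frac{7205275674851441}{16066528436}\right) \frac{1}{536475} = - \frac{7205275674851441}{8619290842703100}$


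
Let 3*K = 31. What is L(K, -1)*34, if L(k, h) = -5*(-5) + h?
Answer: 816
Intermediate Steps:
K = 31/3 (K = (1/3)*31 = 31/3 ≈ 10.333)
L(k, h) = 25 + h
L(K, -1)*34 = (25 - 1)*34 = 24*34 = 816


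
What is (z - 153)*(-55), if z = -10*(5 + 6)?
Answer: 14465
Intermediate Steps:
z = -110 (z = -10*11 = -110)
(z - 153)*(-55) = (-110 - 153)*(-55) = -263*(-55) = 14465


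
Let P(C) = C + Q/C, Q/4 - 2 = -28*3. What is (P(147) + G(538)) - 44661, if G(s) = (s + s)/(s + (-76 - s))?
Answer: -124373377/2793 ≈ -44530.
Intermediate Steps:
Q = -328 (Q = 8 + 4*(-28*3) = 8 + 4*(-84) = 8 - 336 = -328)
G(s) = -s/38 (G(s) = (2*s)/(-76) = (2*s)*(-1/76) = -s/38)
P(C) = C - 328/C
(P(147) + G(538)) - 44661 = ((147 - 328/147) - 1/38*538) - 44661 = ((147 - 328*1/147) - 269/19) - 44661 = ((147 - 328/147) - 269/19) - 44661 = (21281/147 - 269/19) - 44661 = 364796/2793 - 44661 = -124373377/2793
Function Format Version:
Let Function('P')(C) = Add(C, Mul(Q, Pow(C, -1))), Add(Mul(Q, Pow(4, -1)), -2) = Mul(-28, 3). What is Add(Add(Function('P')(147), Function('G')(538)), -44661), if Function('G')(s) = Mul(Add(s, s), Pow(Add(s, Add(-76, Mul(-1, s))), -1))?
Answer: Rational(-124373377, 2793) ≈ -44530.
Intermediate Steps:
Q = -328 (Q = Add(8, Mul(4, Mul(-28, 3))) = Add(8, Mul(4, -84)) = Add(8, -336) = -328)
Function('G')(s) = Mul(Rational(-1, 38), s) (Function('G')(s) = Mul(Mul(2, s), Pow(-76, -1)) = Mul(Mul(2, s), Rational(-1, 76)) = Mul(Rational(-1, 38), s))
Function('P')(C) = Add(C, Mul(-328, Pow(C, -1)))
Add(Add(Function('P')(147), Function('G')(538)), -44661) = Add(Add(Add(147, Mul(-328, Pow(147, -1))), Mul(Rational(-1, 38), 538)), -44661) = Add(Add(Add(147, Mul(-328, Rational(1, 147))), Rational(-269, 19)), -44661) = Add(Add(Add(147, Rational(-328, 147)), Rational(-269, 19)), -44661) = Add(Add(Rational(21281, 147), Rational(-269, 19)), -44661) = Add(Rational(364796, 2793), -44661) = Rational(-124373377, 2793)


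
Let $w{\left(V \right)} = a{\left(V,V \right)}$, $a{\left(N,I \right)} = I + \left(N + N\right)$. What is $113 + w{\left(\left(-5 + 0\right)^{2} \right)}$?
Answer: $188$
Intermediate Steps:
$a{\left(N,I \right)} = I + 2 N$
$w{\left(V \right)} = 3 V$ ($w{\left(V \right)} = V + 2 V = 3 V$)
$113 + w{\left(\left(-5 + 0\right)^{2} \right)} = 113 + 3 \left(-5 + 0\right)^{2} = 113 + 3 \left(-5\right)^{2} = 113 + 3 \cdot 25 = 113 + 75 = 188$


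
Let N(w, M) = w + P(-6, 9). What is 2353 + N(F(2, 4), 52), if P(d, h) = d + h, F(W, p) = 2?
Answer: 2358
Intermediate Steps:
N(w, M) = 3 + w (N(w, M) = w + (-6 + 9) = w + 3 = 3 + w)
2353 + N(F(2, 4), 52) = 2353 + (3 + 2) = 2353 + 5 = 2358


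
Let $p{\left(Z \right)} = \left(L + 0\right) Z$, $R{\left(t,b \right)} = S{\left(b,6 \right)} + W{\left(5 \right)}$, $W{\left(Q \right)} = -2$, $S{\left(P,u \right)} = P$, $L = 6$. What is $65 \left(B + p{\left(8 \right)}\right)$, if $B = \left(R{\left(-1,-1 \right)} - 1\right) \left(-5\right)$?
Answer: $4420$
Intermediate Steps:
$R{\left(t,b \right)} = -2 + b$ ($R{\left(t,b \right)} = b - 2 = -2 + b$)
$B = 20$ ($B = \left(\left(-2 - 1\right) - 1\right) \left(-5\right) = \left(-3 - 1\right) \left(-5\right) = \left(-4\right) \left(-5\right) = 20$)
$p{\left(Z \right)} = 6 Z$ ($p{\left(Z \right)} = \left(6 + 0\right) Z = 6 Z$)
$65 \left(B + p{\left(8 \right)}\right) = 65 \left(20 + 6 \cdot 8\right) = 65 \left(20 + 48\right) = 65 \cdot 68 = 4420$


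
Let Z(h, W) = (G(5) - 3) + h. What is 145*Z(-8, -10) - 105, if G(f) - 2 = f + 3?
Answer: -250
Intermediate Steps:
G(f) = 5 + f (G(f) = 2 + (f + 3) = 2 + (3 + f) = 5 + f)
Z(h, W) = 7 + h (Z(h, W) = ((5 + 5) - 3) + h = (10 - 3) + h = 7 + h)
145*Z(-8, -10) - 105 = 145*(7 - 8) - 105 = 145*(-1) - 105 = -145 - 105 = -250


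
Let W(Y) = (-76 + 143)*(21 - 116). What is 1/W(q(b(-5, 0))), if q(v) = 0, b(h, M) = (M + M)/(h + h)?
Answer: -1/6365 ≈ -0.00015711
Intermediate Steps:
b(h, M) = M/h (b(h, M) = (2*M)/((2*h)) = (2*M)*(1/(2*h)) = M/h)
W(Y) = -6365 (W(Y) = 67*(-95) = -6365)
1/W(q(b(-5, 0))) = 1/(-6365) = -1/6365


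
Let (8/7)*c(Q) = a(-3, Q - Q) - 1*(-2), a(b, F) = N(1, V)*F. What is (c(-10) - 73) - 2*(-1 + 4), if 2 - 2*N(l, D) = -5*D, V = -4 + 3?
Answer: -309/4 ≈ -77.250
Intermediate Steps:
V = -1
N(l, D) = 1 + 5*D/2 (N(l, D) = 1 - (-5)*D/2 = 1 + 5*D/2)
a(b, F) = -3*F/2 (a(b, F) = (1 + (5/2)*(-1))*F = (1 - 5/2)*F = -3*F/2)
c(Q) = 7/4 (c(Q) = 7*(-3*(Q - Q)/2 - 1*(-2))/8 = 7*(-3/2*0 + 2)/8 = 7*(0 + 2)/8 = (7/8)*2 = 7/4)
(c(-10) - 73) - 2*(-1 + 4) = (7/4 - 73) - 2*(-1 + 4) = -285/4 - 2*3 = -285/4 - 6 = -309/4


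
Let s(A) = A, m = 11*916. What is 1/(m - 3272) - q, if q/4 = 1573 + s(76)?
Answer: -44879183/6804 ≈ -6596.0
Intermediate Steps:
m = 10076
q = 6596 (q = 4*(1573 + 76) = 4*1649 = 6596)
1/(m - 3272) - q = 1/(10076 - 3272) - 1*6596 = 1/6804 - 6596 = -44879183/6804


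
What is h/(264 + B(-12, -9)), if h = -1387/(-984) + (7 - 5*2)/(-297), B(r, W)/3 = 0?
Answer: 46099/8572608 ≈ 0.0053775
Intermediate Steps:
B(r, W) = 0 (B(r, W) = 3*0 = 0)
h = 46099/32472 (h = -1387*(-1/984) + (7 - 10)*(-1/297) = 1387/984 - 3*(-1/297) = 1387/984 + 1/99 = 46099/32472 ≈ 1.4197)
h/(264 + B(-12, -9)) = (46099/32472)/(264 + 0) = (46099/32472)/264 = (1/264)*(46099/32472) = 46099/8572608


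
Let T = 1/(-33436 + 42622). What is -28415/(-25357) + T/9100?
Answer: 2375283754357/2119657558200 ≈ 1.1206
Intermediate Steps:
T = 1/9186 ≈ 0.00010886
-28415/(-25357) + T/9100 = -28415/(-25357) + (1/9186)/9100 = -28415*(-1/25357) + (1/9186)*(1/9100) = 28415/25357 + 1/83592600 = 2375283754357/2119657558200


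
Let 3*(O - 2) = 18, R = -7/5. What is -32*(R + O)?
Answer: -1056/5 ≈ -211.20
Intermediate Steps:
R = -7/5 (R = -7*⅕ = -7/5 ≈ -1.4000)
O = 8 (O = 2 + (⅓)*18 = 2 + 6 = 8)
-32*(R + O) = -32*(-7/5 + 8) = -32*33/5 = -1056/5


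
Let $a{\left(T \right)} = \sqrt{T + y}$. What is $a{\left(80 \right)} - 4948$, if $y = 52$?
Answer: $-4948 + 2 \sqrt{33} \approx -4936.5$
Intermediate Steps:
$a{\left(T \right)} = \sqrt{52 + T}$ ($a{\left(T \right)} = \sqrt{T + 52} = \sqrt{52 + T}$)
$a{\left(80 \right)} - 4948 = \sqrt{52 + 80} - 4948 = \sqrt{132} - 4948 = 2 \sqrt{33} - 4948 = -4948 + 2 \sqrt{33}$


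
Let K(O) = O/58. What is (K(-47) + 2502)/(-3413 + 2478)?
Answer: -145069/54230 ≈ -2.6751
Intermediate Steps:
K(O) = O/58 (K(O) = O*(1/58) = O/58)
(K(-47) + 2502)/(-3413 + 2478) = ((1/58)*(-47) + 2502)/(-3413 + 2478) = (-47/58 + 2502)/(-935) = (145069/58)*(-1/935) = -145069/54230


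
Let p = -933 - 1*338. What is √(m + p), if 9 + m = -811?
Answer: I*√2091 ≈ 45.727*I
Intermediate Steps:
m = -820 (m = -9 - 811 = -820)
p = -1271 (p = -933 - 338 = -1271)
√(m + p) = √(-820 - 1271) = √(-2091) = I*√2091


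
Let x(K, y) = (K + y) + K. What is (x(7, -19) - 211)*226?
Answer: -48816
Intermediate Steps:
x(K, y) = y + 2*K
(x(7, -19) - 211)*226 = ((-19 + 2*7) - 211)*226 = ((-19 + 14) - 211)*226 = (-5 - 211)*226 = -216*226 = -48816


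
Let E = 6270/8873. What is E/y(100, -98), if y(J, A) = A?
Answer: -165/22883 ≈ -0.0072106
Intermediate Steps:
E = 330/467 (E = 6270*(1/8873) = 330/467 ≈ 0.70664)
E/y(100, -98) = (330/467)/(-98) = (330/467)*(-1/98) = -165/22883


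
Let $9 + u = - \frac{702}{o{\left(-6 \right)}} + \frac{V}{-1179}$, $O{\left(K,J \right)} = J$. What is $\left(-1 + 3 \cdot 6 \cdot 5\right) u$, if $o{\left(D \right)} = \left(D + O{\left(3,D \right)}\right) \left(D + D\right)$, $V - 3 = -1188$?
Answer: $- \frac{3601207}{3144} \approx -1145.4$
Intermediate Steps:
$V = -1185$ ($V = 3 - 1188 = -1185$)
$o{\left(D \right)} = 4 D^{2}$ ($o{\left(D \right)} = \left(D + D\right) \left(D + D\right) = 2 D 2 D = 4 D^{2}$)
$u = - \frac{40463}{3144}$ ($u = -9 - \left(- \frac{395}{393} + \frac{39}{8}\right) = -9 - \left(- \frac{395}{393} + \frac{702}{4 \cdot 36}\right) = -9 + \left(- \frac{702}{144} + \frac{395}{393}\right) = -9 + \left(\left(-702\right) \frac{1}{144} + \frac{395}{393}\right) = -9 + \left(- \frac{39}{8} + \frac{395}{393}\right) = -9 - \frac{12167}{3144} = - \frac{40463}{3144} \approx -12.87$)
$\left(-1 + 3 \cdot 6 \cdot 5\right) u = \left(-1 + 3 \cdot 6 \cdot 5\right) \left(- \frac{40463}{3144}\right) = \left(-1 + 18 \cdot 5\right) \left(- \frac{40463}{3144}\right) = \left(-1 + 90\right) \left(- \frac{40463}{3144}\right) = 89 \left(- \frac{40463}{3144}\right) = - \frac{3601207}{3144}$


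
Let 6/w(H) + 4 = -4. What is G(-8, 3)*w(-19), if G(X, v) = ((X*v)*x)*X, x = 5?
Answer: -720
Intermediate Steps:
G(X, v) = 5*v*X² (G(X, v) = ((X*v)*5)*X = (5*X*v)*X = 5*v*X²)
w(H) = -¾ (w(H) = 6/(-4 - 4) = 6/(-8) = 6*(-⅛) = -¾)
G(-8, 3)*w(-19) = (5*3*(-8)²)*(-¾) = (5*3*64)*(-¾) = 960*(-¾) = -720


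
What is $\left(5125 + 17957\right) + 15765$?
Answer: $38847$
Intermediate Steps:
$\left(5125 + 17957\right) + 15765 = 23082 + 15765 = 38847$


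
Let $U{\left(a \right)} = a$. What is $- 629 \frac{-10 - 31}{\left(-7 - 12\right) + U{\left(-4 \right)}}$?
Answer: $- \frac{25789}{23} \approx -1121.3$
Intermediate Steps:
$- 629 \frac{-10 - 31}{\left(-7 - 12\right) + U{\left(-4 \right)}} = - 629 \frac{-10 - 31}{\left(-7 - 12\right) - 4} = - 629 \left(- \frac{41}{\left(-7 - 12\right) - 4}\right) = - 629 \left(- \frac{41}{-19 - 4}\right) = - 629 \left(- \frac{41}{-23}\right) = - 629 \left(\left(-41\right) \left(- \frac{1}{23}\right)\right) = \left(-629\right) \frac{41}{23} = - \frac{25789}{23}$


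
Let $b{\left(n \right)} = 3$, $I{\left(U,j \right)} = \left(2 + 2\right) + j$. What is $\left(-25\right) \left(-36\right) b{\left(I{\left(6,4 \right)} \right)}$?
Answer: $2700$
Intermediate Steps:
$I{\left(U,j \right)} = 4 + j$
$\left(-25\right) \left(-36\right) b{\left(I{\left(6,4 \right)} \right)} = \left(-25\right) \left(-36\right) 3 = 900 \cdot 3 = 2700$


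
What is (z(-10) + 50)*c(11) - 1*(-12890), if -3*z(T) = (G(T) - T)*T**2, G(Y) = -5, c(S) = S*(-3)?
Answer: 16740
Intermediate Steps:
c(S) = -3*S
z(T) = -T**2*(-5 - T)/3 (z(T) = -(-5 - T)*T**2/3 = -T**2*(-5 - T)/3)
(z(-10) + 50)*c(11) - 1*(-12890) = ((1/3)*(-10)**2*(5 - 10) + 50)*(-3*11) - 1*(-12890) = ((1/3)*100*(-5) + 50)*(-33) + 12890 = (-500/3 + 50)*(-33) + 12890 = -350/3*(-33) + 12890 = 3850 + 12890 = 16740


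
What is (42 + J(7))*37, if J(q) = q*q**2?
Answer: 14245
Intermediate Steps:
J(q) = q**3
(42 + J(7))*37 = (42 + 7**3)*37 = (42 + 343)*37 = 385*37 = 14245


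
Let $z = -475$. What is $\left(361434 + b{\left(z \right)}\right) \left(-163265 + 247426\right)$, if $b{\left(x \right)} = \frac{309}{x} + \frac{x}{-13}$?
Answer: $\frac{187853795197838}{6175} \approx 3.0422 \cdot 10^{10}$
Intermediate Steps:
$b{\left(x \right)} = \frac{309}{x} - \frac{x}{13}$ ($b{\left(x \right)} = \frac{309}{x} + x \left(- \frac{1}{13}\right) = \frac{309}{x} - \frac{x}{13}$)
$\left(361434 + b{\left(z \right)}\right) \left(-163265 + 247426\right) = \left(361434 + \left(\frac{309}{-475} - - \frac{475}{13}\right)\right) \left(-163265 + 247426\right) = \left(361434 + \left(309 \left(- \frac{1}{475}\right) + \frac{475}{13}\right)\right) 84161 = \left(361434 + \left(- \frac{309}{475} + \frac{475}{13}\right)\right) 84161 = \left(361434 + \frac{221608}{6175}\right) 84161 = \frac{2232076558}{6175} \cdot 84161 = \frac{187853795197838}{6175}$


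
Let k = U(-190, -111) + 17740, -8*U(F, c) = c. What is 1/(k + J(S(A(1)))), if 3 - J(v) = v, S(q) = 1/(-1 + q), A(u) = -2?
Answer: 24/426173 ≈ 5.6315e-5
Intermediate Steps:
U(F, c) = -c/8
J(v) = 3 - v
k = 142031/8 (k = -1/8*(-111) + 17740 = 111/8 + 17740 = 142031/8 ≈ 17754.)
1/(k + J(S(A(1)))) = 1/(142031/8 + (3 - 1/(-1 - 2))) = 1/(142031/8 + (3 - 1/(-3))) = 1/(142031/8 + (3 - 1*(-1/3))) = 1/(142031/8 + (3 + 1/3)) = 1/(142031/8 + 10/3) = 1/(426173/24) = 24/426173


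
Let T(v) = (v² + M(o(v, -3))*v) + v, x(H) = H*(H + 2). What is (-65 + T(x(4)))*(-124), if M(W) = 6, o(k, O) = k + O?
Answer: -84196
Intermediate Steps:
o(k, O) = O + k
x(H) = H*(2 + H)
T(v) = v² + 7*v (T(v) = (v² + 6*v) + v = v² + 7*v)
(-65 + T(x(4)))*(-124) = (-65 + (4*(2 + 4))*(7 + 4*(2 + 4)))*(-124) = (-65 + (4*6)*(7 + 4*6))*(-124) = (-65 + 24*(7 + 24))*(-124) = (-65 + 24*31)*(-124) = (-65 + 744)*(-124) = 679*(-124) = -84196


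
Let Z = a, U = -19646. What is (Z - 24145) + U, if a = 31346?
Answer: -12445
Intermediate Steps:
Z = 31346
(Z - 24145) + U = (31346 - 24145) - 19646 = 7201 - 19646 = -12445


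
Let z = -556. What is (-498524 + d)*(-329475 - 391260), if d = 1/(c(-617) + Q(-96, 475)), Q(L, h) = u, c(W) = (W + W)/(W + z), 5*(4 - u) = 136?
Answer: 46672835618406495/129898 ≈ 3.5930e+11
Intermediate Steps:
u = -116/5 (u = 4 - 1/5*136 = 4 - 136/5 = -116/5 ≈ -23.200)
c(W) = 2*W/(-556 + W) (c(W) = (W + W)/(W - 556) = (2*W)/(-556 + W) = 2*W/(-556 + W))
Q(L, h) = -116/5
d = -5865/129898 (d = 1/(2*(-617)/(-556 - 617) - 116/5) = 1/(2*(-617)/(-1173) - 116/5) = 1/(2*(-617)*(-1/1173) - 116/5) = 1/(1234/1173 - 116/5) = 1/(-129898/5865) = -5865/129898 ≈ -0.045151)
(-498524 + d)*(-329475 - 391260) = (-498524 - 5865/129898)*(-329475 - 391260) = -64757276417/129898*(-720735) = 46672835618406495/129898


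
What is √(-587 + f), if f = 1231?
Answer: 2*√161 ≈ 25.377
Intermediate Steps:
√(-587 + f) = √(-587 + 1231) = √644 = 2*√161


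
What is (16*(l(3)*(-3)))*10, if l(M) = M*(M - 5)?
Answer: 2880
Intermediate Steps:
l(M) = M*(-5 + M)
(16*(l(3)*(-3)))*10 = (16*((3*(-5 + 3))*(-3)))*10 = (16*((3*(-2))*(-3)))*10 = (16*(-6*(-3)))*10 = (16*18)*10 = 288*10 = 2880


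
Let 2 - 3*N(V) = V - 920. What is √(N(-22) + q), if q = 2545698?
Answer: 19*√63474/3 ≈ 1595.6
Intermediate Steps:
N(V) = 922/3 - V/3 (N(V) = ⅔ - (V - 920)/3 = ⅔ - (-920 + V)/3 = ⅔ + (920/3 - V/3) = 922/3 - V/3)
√(N(-22) + q) = √((922/3 - ⅓*(-22)) + 2545698) = √((922/3 + 22/3) + 2545698) = √(944/3 + 2545698) = √(7638038/3) = 19*√63474/3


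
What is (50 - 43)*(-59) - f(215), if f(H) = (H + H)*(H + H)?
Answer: -185313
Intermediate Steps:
f(H) = 4*H² (f(H) = (2*H)*(2*H) = 4*H²)
(50 - 43)*(-59) - f(215) = (50 - 43)*(-59) - 4*215² = 7*(-59) - 4*46225 = -413 - 1*184900 = -413 - 184900 = -185313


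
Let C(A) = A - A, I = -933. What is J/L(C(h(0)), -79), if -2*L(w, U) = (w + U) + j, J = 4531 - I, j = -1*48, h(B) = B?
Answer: 10928/127 ≈ 86.047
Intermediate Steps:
j = -48
C(A) = 0
J = 5464 (J = 4531 - 1*(-933) = 4531 + 933 = 5464)
L(w, U) = 24 - U/2 - w/2 (L(w, U) = -((w + U) - 48)/2 = -((U + w) - 48)/2 = -(-48 + U + w)/2 = 24 - U/2 - w/2)
J/L(C(h(0)), -79) = 5464/(24 - 1/2*(-79) - 1/2*0) = 5464/(24 + 79/2 + 0) = 5464/(127/2) = 5464*(2/127) = 10928/127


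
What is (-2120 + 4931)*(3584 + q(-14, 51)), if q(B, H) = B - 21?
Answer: 9976239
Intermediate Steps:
q(B, H) = -21 + B
(-2120 + 4931)*(3584 + q(-14, 51)) = (-2120 + 4931)*(3584 + (-21 - 14)) = 2811*(3584 - 35) = 2811*3549 = 9976239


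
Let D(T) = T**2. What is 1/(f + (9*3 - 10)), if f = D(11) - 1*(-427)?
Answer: 1/565 ≈ 0.0017699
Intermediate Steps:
f = 548 (f = 11**2 - 1*(-427) = 121 + 427 = 548)
1/(f + (9*3 - 10)) = 1/(548 + (9*3 - 10)) = 1/(548 + (27 - 10)) = 1/(548 + 17) = 1/565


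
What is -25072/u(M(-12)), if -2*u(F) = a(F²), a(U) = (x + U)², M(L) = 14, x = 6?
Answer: 12536/10201 ≈ 1.2289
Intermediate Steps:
a(U) = (6 + U)²
u(F) = -(6 + F²)²/2
-25072/u(M(-12)) = -25072*(-2/(6 + 14²)²) = -25072*(-2/(6 + 196)²) = -25072/((-½*202²)) = -25072/((-½*40804)) = -25072/(-20402) = -25072*(-1/20402) = 12536/10201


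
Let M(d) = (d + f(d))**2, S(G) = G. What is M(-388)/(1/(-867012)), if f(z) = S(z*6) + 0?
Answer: -6395649271872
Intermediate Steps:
f(z) = 6*z (f(z) = z*6 + 0 = 6*z + 0 = 6*z)
M(d) = 49*d**2 (M(d) = (d + 6*d)**2 = (7*d)**2 = 49*d**2)
M(-388)/(1/(-867012)) = (49*(-388)**2)/(1/(-867012)) = (49*150544)/(-1/867012) = 7376656*(-867012) = -6395649271872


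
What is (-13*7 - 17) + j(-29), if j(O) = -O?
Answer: -79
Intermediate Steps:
(-13*7 - 17) + j(-29) = (-13*7 - 17) - 1*(-29) = (-91 - 17) + 29 = -108 + 29 = -79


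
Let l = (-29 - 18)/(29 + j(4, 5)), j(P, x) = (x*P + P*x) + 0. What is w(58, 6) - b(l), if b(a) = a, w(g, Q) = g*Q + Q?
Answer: 24473/69 ≈ 354.68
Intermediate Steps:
w(g, Q) = Q + Q*g (w(g, Q) = Q*g + Q = Q + Q*g)
j(P, x) = 2*P*x (j(P, x) = (P*x + P*x) + 0 = 2*P*x + 0 = 2*P*x)
l = -47/69 (l = (-29 - 18)/(29 + 2*4*5) = -47/(29 + 40) = -47/69 ≈ -0.68116)
w(58, 6) - b(l) = 6*(1 + 58) - 1*(-47/69) = 6*59 + 47/69 = 354 + 47/69 = 24473/69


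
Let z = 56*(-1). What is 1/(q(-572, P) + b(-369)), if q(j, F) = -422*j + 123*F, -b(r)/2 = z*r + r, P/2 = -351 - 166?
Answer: 1/73612 ≈ 1.3585e-5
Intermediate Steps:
z = -56
P = -1034 (P = 2*(-351 - 166) = 2*(-517) = -1034)
b(r) = 110*r (b(r) = -2*(-56*r + r) = -(-110)*r = 110*r)
1/(q(-572, P) + b(-369)) = 1/((-422*(-572) + 123*(-1034)) + 110*(-369)) = 1/((241384 - 127182) - 40590) = 1/(114202 - 40590) = 1/73612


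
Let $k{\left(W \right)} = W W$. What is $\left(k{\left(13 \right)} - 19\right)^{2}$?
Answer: $22500$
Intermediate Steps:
$k{\left(W \right)} = W^{2}$
$\left(k{\left(13 \right)} - 19\right)^{2} = \left(13^{2} - 19\right)^{2} = \left(169 - 19\right)^{2} = 150^{2} = 22500$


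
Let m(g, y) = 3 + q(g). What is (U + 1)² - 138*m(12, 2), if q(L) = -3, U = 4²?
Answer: 289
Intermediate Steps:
U = 16
m(g, y) = 0 (m(g, y) = 3 - 3 = 0)
(U + 1)² - 138*m(12, 2) = (16 + 1)² - 138*0 = 17² + 0 = 289 + 0 = 289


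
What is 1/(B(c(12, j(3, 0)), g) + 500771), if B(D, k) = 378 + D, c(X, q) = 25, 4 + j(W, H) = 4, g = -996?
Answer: 1/501174 ≈ 1.9953e-6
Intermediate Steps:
j(W, H) = 0 (j(W, H) = -4 + 4 = 0)
1/(B(c(12, j(3, 0)), g) + 500771) = 1/((378 + 25) + 500771) = 1/(403 + 500771) = 1/501174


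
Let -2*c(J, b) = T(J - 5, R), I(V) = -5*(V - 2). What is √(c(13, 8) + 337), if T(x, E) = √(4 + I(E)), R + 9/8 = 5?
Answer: √(5392 - 2*I*√86)/4 ≈ 18.358 - 0.031573*I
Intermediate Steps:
R = 31/8 (R = -9/8 + 5 = 31/8 ≈ 3.8750)
I(V) = 10 - 5*V (I(V) = -5*(-2 + V) = 10 - 5*V)
T(x, E) = √(14 - 5*E) (T(x, E) = √(4 + (10 - 5*E)) = √(14 - 5*E))
c(J, b) = -I*√86/8 (c(J, b) = -√(14 - 5*31/8)/2 = -√(14 - 155/8)/2 = -I*√86/8)
√(c(13, 8) + 337) = √(-I*√86/8 + 337) = √(337 - I*√86/8)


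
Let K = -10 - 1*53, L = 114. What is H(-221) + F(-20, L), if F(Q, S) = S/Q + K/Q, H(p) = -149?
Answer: -3031/20 ≈ -151.55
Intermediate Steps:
K = -63 (K = -10 - 53 = -63)
F(Q, S) = -63/Q + S/Q (F(Q, S) = S/Q - 63/Q = -63/Q + S/Q)
H(-221) + F(-20, L) = -149 + (-63 + 114)/(-20) = -149 - 1/20*51 = -149 - 51/20 = -3031/20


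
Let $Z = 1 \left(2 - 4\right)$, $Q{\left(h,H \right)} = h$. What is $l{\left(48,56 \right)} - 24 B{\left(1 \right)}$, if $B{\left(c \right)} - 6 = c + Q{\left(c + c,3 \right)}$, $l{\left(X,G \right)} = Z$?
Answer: $-218$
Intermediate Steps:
$Z = -2$ ($Z = 1 \left(-2\right) = -2$)
$l{\left(X,G \right)} = -2$
$B{\left(c \right)} = 6 + 3 c$ ($B{\left(c \right)} = 6 + \left(c + \left(c + c\right)\right) = 6 + \left(c + 2 c\right) = 6 + 3 c$)
$l{\left(48,56 \right)} - 24 B{\left(1 \right)} = -2 - 24 \left(6 + 3 \cdot 1\right) = -2 - 24 \left(6 + 3\right) = -2 - 24 \cdot 9 = -2 - 216 = -218$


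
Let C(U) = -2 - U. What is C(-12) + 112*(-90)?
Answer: -10070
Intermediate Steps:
C(-12) + 112*(-90) = (-2 - 1*(-12)) + 112*(-90) = (-2 + 12) - 10080 = 10 - 10080 = -10070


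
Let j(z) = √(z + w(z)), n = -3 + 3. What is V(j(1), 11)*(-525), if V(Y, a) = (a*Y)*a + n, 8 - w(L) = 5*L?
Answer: -127050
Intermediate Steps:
w(L) = 8 - 5*L
n = 0
j(z) = √(8 - 4*z) (j(z) = √(z + (8 - 5*z)) = √(8 - 4*z))
V(Y, a) = Y*a² (V(Y, a) = (a*Y)*a + 0 = (Y*a)*a + 0 = Y*a² + 0 = Y*a²)
V(j(1), 11)*(-525) = ((2*√(2 - 1*1))*11²)*(-525) = ((2*√(2 - 1))*121)*(-525) = ((2*√1)*121)*(-525) = ((2*1)*121)*(-525) = (2*121)*(-525) = 242*(-525) = -127050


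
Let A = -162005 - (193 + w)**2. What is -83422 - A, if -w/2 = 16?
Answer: 104504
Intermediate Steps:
w = -32 (w = -2*16 = -32)
A = -187926 (A = -162005 - (193 - 32)**2 = -162005 - 1*161**2 = -162005 - 1*25921 = -162005 - 25921 = -187926)
-83422 - A = -83422 - 1*(-187926) = -83422 + 187926 = 104504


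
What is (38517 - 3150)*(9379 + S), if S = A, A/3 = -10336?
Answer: -764952843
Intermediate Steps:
A = -31008 (A = 3*(-10336) = -31008)
S = -31008
(38517 - 3150)*(9379 + S) = (38517 - 3150)*(9379 - 31008) = 35367*(-21629) = -764952843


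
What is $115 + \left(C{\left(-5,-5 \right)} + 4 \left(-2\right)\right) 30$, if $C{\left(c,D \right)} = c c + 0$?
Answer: $625$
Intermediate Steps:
$C{\left(c,D \right)} = c^{2}$ ($C{\left(c,D \right)} = c^{2} + 0 = c^{2}$)
$115 + \left(C{\left(-5,-5 \right)} + 4 \left(-2\right)\right) 30 = 115 + \left(\left(-5\right)^{2} + 4 \left(-2\right)\right) 30 = 115 + \left(25 - 8\right) 30 = 115 + 17 \cdot 30 = 115 + 510 = 625$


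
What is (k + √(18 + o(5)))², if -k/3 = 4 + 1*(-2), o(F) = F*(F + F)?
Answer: 104 - 24*√17 ≈ 5.0455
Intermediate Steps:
o(F) = 2*F² (o(F) = F*(2*F) = 2*F²)
k = -6 (k = -3*(4 + 1*(-2)) = -3*(4 - 2) = -3*2 = -6)
(k + √(18 + o(5)))² = (-6 + √(18 + 2*5²))² = (-6 + √(18 + 2*25))² = (-6 + √(18 + 50))² = (-6 + √68)² = (-6 + 2*√17)²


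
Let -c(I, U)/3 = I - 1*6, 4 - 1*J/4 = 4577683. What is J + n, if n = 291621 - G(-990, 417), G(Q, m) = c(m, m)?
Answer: -18017862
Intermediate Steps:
J = -18310716 (J = 16 - 4*4577683 = 16 - 18310732 = -18310716)
c(I, U) = 18 - 3*I (c(I, U) = -3*(I - 1*6) = -3*(I - 6) = -3*(-6 + I) = 18 - 3*I)
G(Q, m) = 18 - 3*m
n = 292854 (n = 291621 - (18 - 3*417) = 291621 - (18 - 1251) = 291621 - 1*(-1233) = 291621 + 1233 = 292854)
J + n = -18310716 + 292854 = -18017862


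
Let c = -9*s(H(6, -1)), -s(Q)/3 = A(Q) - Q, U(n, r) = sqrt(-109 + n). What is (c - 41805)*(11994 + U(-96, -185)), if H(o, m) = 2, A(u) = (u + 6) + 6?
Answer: -497523114 - 41481*I*sqrt(205) ≈ -4.9752e+8 - 5.9392e+5*I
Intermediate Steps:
A(u) = 12 + u (A(u) = (6 + u) + 6 = 12 + u)
s(Q) = -36 (s(Q) = -3*((12 + Q) - Q) = -3*12 = -36)
c = 324 (c = -9*(-36) = 324)
(c - 41805)*(11994 + U(-96, -185)) = (324 - 41805)*(11994 + sqrt(-109 - 96)) = -41481*(11994 + sqrt(-205)) = -41481*(11994 + I*sqrt(205)) = -497523114 - 41481*I*sqrt(205)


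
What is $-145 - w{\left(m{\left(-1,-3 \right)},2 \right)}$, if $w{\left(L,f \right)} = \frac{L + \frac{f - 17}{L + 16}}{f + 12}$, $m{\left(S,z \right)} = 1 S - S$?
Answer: $- \frac{32465}{224} \approx -144.93$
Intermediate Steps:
$m{\left(S,z \right)} = 0$ ($m{\left(S,z \right)} = S - S = 0$)
$w{\left(L,f \right)} = \frac{L + \frac{-17 + f}{16 + L}}{12 + f}$
$-145 - w{\left(m{\left(-1,-3 \right)},2 \right)} = -145 - \frac{-17 + 2 + 0^{2} + 16 \cdot 0}{192 + 12 \cdot 0 + 16 \cdot 2 + 0 \cdot 2} = -145 - \frac{-17 + 2 + 0 + 0}{192 + 0 + 32 + 0} = -145 - \frac{1}{224} \left(-15\right) = -145 - - \frac{15}{224} = -145 + \frac{15}{224} = - \frac{32465}{224}$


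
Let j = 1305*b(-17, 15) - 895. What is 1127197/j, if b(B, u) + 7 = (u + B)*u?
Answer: -1127197/49180 ≈ -22.920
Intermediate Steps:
b(B, u) = -7 + u*(B + u) (b(B, u) = -7 + (u + B)*u = -7 + (B + u)*u = -7 + u*(B + u))
j = -49180 (j = 1305*(-7 + 15² - 17*15) - 895 = 1305*(-7 + 225 - 255) - 895 = 1305*(-37) - 895 = -48285 - 895 = -49180)
1127197/j = 1127197/(-49180) = 1127197*(-1/49180) = -1127197/49180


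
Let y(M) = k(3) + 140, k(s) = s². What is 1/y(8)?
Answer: 1/149 ≈ 0.0067114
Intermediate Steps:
y(M) = 149 (y(M) = 3² + 140 = 9 + 140 = 149)
1/y(8) = 1/149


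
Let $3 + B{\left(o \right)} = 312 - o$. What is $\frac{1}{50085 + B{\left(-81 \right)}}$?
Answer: $\frac{1}{50475} \approx 1.9812 \cdot 10^{-5}$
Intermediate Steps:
$B{\left(o \right)} = 309 - o$ ($B{\left(o \right)} = -3 - \left(-312 + o\right) = 309 - o$)
$\frac{1}{50085 + B{\left(-81 \right)}} = \frac{1}{50085 + \left(309 - -81\right)} = \frac{1}{50085 + \left(309 + 81\right)} = \frac{1}{50085 + 390} = \frac{1}{50475}$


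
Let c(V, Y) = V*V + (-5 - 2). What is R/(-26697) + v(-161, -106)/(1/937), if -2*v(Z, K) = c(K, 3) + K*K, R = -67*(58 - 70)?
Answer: -187321325331/17798 ≈ -1.0525e+7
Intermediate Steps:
c(V, Y) = -7 + V² (c(V, Y) = V² - 7 = -7 + V²)
R = 804 (R = -67*(-12) = 804)
v(Z, K) = 7/2 - K² (v(Z, K) = -((-7 + K²) + K*K)/2 = -((-7 + K²) + K²)/2 = -(-7 + 2*K²)/2 = 7/2 - K²)
R/(-26697) + v(-161, -106)/(1/937) = 804/(-26697) + (7/2 - 1*(-106)²)/(1/937) = 804*(-1/26697) + (7/2 - 1*11236)/(1/937) = -268/8899 + (7/2 - 11236)*937 = -268/8899 - 22465/2*937 = -268/8899 - 21049705/2 = -187321325331/17798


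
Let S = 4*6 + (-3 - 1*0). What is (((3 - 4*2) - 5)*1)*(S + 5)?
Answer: -260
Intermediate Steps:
S = 21 (S = 24 + (-3 + 0) = 24 - 3 = 21)
(((3 - 4*2) - 5)*1)*(S + 5) = (((3 - 4*2) - 5)*1)*(21 + 5) = (((3 - 8) - 5)*1)*26 = ((-5 - 5)*1)*26 = -10*1*26 = -10*26 = -260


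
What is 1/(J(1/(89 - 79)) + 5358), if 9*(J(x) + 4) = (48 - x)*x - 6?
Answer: 900/4818479 ≈ 0.00018678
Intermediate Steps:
J(x) = -14/3 + x*(48 - x)/9 (J(x) = -4 + ((48 - x)*x - 6)/9 = -4 + (x*(48 - x) - 6)/9 = -4 + (-6 + x*(48 - x))/9 = -4 + (-⅔ + x*(48 - x)/9) = -14/3 + x*(48 - x)/9)
1/(J(1/(89 - 79)) + 5358) = 1/((-14/3 - 1/(9*(89 - 79)²) + 16/(3*(89 - 79))) + 5358) = 1/((-14/3 - (1/10)²/9 + (16/3)/10) + 5358) = 1/((-14/3 - (⅒)²/9 + (16/3)*(⅒)) + 5358) = 1/((-14/3 - ⅑*1/100 + 8/15) + 5358) = 1/((-14/3 - 1/900 + 8/15) + 5358) = 1/(-3721/900 + 5358) = 1/(4818479/900) = 900/4818479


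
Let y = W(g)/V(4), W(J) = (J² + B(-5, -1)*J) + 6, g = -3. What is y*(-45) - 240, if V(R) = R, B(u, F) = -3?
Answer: -510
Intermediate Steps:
W(J) = 6 + J² - 3*J (W(J) = (J² - 3*J) + 6 = 6 + J² - 3*J)
y = 6 (y = (6 + (-3)² - 3*(-3))/4 = (6 + 9 + 9)*(¼) = 24*(¼) = 6)
y*(-45) - 240 = 6*(-45) - 240 = -270 - 240 = -510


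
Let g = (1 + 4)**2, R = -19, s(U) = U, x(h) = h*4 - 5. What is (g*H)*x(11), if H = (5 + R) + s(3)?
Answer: -10725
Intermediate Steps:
x(h) = -5 + 4*h (x(h) = 4*h - 5 = -5 + 4*h)
H = -11 (H = (5 - 19) + 3 = -14 + 3 = -11)
g = 25 (g = 5**2 = 25)
(g*H)*x(11) = (25*(-11))*(-5 + 4*11) = -275*(-5 + 44) = -275*39 = -10725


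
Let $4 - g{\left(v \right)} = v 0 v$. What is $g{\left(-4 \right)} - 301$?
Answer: $-297$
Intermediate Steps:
$g{\left(v \right)} = 4$ ($g{\left(v \right)} = 4 - v 0 v = 4 - 0 v = 4 - 0 = 4 + 0 = 4$)
$g{\left(-4 \right)} - 301 = 4 - 301 = -297$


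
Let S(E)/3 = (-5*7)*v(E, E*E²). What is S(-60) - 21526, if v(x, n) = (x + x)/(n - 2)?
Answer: -2324835826/108001 ≈ -21526.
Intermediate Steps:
v(x, n) = 2*x/(-2 + n) (v(x, n) = (2*x)/(-2 + n) = 2*x/(-2 + n))
S(E) = -210*E/(-2 + E³) (S(E) = 3*((-5*7)*(2*E/(-2 + E*E²))) = 3*(-70*E/(-2 + E³)) = -210*E/(-2 + E³))
S(-60) - 21526 = -210*(-60)/(-2 + (-60)³) - 21526 = -210*(-60)/(-2 - 216000) - 21526 = -210*(-60)/(-216002) - 21526 = -210*(-60)*(-1/216002) - 21526 = -6300/108001 - 21526 = -2324835826/108001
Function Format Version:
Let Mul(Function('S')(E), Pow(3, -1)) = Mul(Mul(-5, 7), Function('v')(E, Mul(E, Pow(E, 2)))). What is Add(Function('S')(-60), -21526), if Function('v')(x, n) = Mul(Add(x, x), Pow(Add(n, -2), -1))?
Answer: Rational(-2324835826, 108001) ≈ -21526.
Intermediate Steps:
Function('v')(x, n) = Mul(2, x, Pow(Add(-2, n), -1)) (Function('v')(x, n) = Mul(Mul(2, x), Pow(Add(-2, n), -1)) = Mul(2, x, Pow(Add(-2, n), -1)))
Function('S')(E) = Mul(-210, E, Pow(Add(-2, Pow(E, 3)), -1)) (Function('S')(E) = Mul(3, Mul(Mul(-5, 7), Mul(2, E, Pow(Add(-2, Mul(E, Pow(E, 2))), -1)))) = Mul(3, Mul(-35, Mul(2, E, Pow(Add(-2, Pow(E, 3)), -1)))) = Mul(3, Mul(-70, E, Pow(Add(-2, Pow(E, 3)), -1))) = Mul(-210, E, Pow(Add(-2, Pow(E, 3)), -1)))
Add(Function('S')(-60), -21526) = Add(Mul(-210, -60, Pow(Add(-2, Pow(-60, 3)), -1)), -21526) = Add(Mul(-210, -60, Pow(Add(-2, -216000), -1)), -21526) = Add(Mul(-210, -60, Pow(-216002, -1)), -21526) = Add(Mul(-210, -60, Rational(-1, 216002)), -21526) = Add(Rational(-6300, 108001), -21526) = Rational(-2324835826, 108001)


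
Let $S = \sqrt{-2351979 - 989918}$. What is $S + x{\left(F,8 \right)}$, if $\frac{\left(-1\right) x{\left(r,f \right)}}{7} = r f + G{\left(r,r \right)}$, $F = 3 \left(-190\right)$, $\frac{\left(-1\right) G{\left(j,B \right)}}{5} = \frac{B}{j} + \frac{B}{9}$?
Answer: $\frac{89215}{3} + i \sqrt{3341897} \approx 29738.0 + 1828.1 i$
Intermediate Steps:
$G{\left(j,B \right)} = - \frac{5 B}{9} - \frac{5 B}{j}$ ($G{\left(j,B \right)} = - 5 \left(\frac{B}{j} + \frac{B}{9}\right) = - 5 \left(\frac{B}{9} + \frac{B}{j}\right) = - \frac{5 B}{9} - \frac{5 B}{j}$)
$F = -570$
$x{\left(r,f \right)} = 35 + \frac{35 r}{9} - 7 f r$ ($x{\left(r,f \right)} = - 7 \left(r f - \frac{5 r \left(9 + r\right)}{9 r}\right) = - 7 \left(f r - \left(5 + \frac{5 r}{9}\right)\right) = - 7 \left(-5 - \frac{5 r}{9} + f r\right) = 35 + \frac{35 r}{9} - 7 f r$)
$S = i \sqrt{3341897}$ ($S = \sqrt{-3341897} = i \sqrt{3341897} \approx 1828.1 i$)
$S + x{\left(F,8 \right)} = i \sqrt{3341897} + \left(35 + \frac{35}{9} \left(-570\right) - 56 \left(-570\right)\right) = i \sqrt{3341897} + \left(35 - \frac{6650}{3} + 31920\right) = i \sqrt{3341897} + \frac{89215}{3} = \frac{89215}{3} + i \sqrt{3341897}$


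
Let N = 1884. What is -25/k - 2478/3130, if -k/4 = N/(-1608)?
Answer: -3010421/491410 ≈ -6.1261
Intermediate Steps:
k = 314/67 (k = -7536/(-1608) = -7536*(-1)/1608 = -4*(-157/134) = 314/67 ≈ 4.6866)
-25/k - 2478/3130 = -25/314/67 - 2478/3130 = -25*67/314 - 2478*1/3130 = -1675/314 - 1239/1565 = -3010421/491410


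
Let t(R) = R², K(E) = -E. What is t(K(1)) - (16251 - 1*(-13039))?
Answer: -29289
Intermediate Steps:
t(K(1)) - (16251 - 1*(-13039)) = (-1*1)² - (16251 - 1*(-13039)) = (-1)² - (16251 + 13039) = 1 - 1*29290 = 1 - 29290 = -29289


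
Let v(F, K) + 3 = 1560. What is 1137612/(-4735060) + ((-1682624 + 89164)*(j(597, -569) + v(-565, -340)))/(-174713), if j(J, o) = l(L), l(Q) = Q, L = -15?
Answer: 264417947988951/18801739495 ≈ 14063.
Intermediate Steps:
v(F, K) = 1557 (v(F, K) = -3 + 1560 = 1557)
j(J, o) = -15
1137612/(-4735060) + ((-1682624 + 89164)*(j(597, -569) + v(-565, -340)))/(-174713) = 1137612/(-4735060) + ((-1682624 + 89164)*(-15 + 1557))/(-174713) = 1137612*(-1/4735060) - 1593460*1542*(-1/174713) = -284403/1183765 - 2457115320*(-1/174713) = -284403/1183765 + 223374120/15883 = 264417947988951/18801739495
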